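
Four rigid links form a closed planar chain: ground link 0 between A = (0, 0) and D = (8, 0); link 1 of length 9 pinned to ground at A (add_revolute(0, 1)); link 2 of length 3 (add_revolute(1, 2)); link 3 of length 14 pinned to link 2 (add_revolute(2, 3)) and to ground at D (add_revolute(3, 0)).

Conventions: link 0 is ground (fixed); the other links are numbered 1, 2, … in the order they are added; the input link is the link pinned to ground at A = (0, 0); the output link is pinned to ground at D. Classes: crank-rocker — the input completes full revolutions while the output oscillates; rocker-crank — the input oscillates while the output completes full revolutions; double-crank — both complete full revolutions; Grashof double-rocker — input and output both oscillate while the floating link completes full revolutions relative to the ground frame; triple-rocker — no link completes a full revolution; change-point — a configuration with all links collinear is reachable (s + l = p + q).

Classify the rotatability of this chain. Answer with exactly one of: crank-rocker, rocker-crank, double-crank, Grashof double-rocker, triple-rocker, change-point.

lengths: ground=8, input=9, coupler=3, output=14
sorted: s=3 (shortest), l=14 (longest), p+q=17
s + l = 17 vs p + q = 17
s + l = p + q → change-point (collinear configuration reachable)

change-point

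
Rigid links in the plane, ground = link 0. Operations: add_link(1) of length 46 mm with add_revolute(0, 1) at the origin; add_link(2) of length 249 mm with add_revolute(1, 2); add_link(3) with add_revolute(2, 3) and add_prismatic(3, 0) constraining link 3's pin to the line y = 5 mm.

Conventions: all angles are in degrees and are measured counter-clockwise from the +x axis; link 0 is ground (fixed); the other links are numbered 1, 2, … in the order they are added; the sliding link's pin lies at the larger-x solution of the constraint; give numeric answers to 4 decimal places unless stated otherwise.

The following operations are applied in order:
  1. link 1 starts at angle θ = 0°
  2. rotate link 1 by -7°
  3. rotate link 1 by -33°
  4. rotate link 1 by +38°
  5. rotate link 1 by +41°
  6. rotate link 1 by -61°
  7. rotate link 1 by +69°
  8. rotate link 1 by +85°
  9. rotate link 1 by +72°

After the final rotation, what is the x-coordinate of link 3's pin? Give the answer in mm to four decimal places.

geometry: r = 46 mm, L = 249 mm, e = 5 mm; θ starts at 0°
rotate link 1 by -7°: θ ← 0° -7° = -7°
rotate link 1 by -33°: θ ← -7° -33° = -40°
rotate link 1 by +38°: θ ← -40° +38° = -2°
rotate link 1 by +41°: θ ← -2° +41° = 39°
rotate link 1 by -61°: θ ← 39° -61° = -22°
rotate link 1 by +69°: θ ← -22° +69° = 47°
rotate link 1 by +85°: θ ← 47° +85° = 132°
rotate link 1 by +72°: θ ← 132° +72° = 204°
crank pin P = (r cos θ, r sin θ) = (-42.023091, -18.709886)
h = r sin θ − e = -18.709886 − 5 = -23.709886
x = r cos θ + √(L² − h²) = -42.023091 + 247.868597 = 205.845506

205.8455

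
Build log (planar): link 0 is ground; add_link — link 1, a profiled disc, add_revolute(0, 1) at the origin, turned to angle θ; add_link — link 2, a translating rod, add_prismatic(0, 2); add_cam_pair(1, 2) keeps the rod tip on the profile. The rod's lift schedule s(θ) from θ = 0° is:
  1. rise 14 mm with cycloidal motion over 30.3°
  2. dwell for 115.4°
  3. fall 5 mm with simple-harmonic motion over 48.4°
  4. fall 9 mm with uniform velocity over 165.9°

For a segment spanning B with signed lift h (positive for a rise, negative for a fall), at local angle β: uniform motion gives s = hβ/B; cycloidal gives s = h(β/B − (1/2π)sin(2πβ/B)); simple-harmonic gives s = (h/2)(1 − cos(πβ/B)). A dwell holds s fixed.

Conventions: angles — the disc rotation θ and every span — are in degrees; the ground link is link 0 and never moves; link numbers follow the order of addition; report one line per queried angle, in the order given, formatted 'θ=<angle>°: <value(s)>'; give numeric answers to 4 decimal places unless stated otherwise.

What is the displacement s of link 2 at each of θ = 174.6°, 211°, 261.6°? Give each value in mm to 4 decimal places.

seg 1 [0°–30.3°] cycloidal, h=14: full span → s += 14 → s = 14.0000
seg 2 [30.3°–145.7°] dwell: s stays 14.0000
seg 3 [145.7°–194.1°] simple-harmonic, h=-5: θ=174.6° here. β=28.9, B=48.4. -5/2·(1 − cos(π·0.5971)) = -3.2509 → s = 10.7491
seg 3 [145.7°–194.1°] simple-harmonic, h=-5: full span → s += -5 → s = 9.0000
seg 4 [194.1°–360°] uniform, h=-9: θ=211° here. β=16.9, B=165.9. -9·16.9/165.9 = -0.9168 → s = 8.0832
seg 4 [194.1°–360°] uniform, h=-9: θ=261.6° here. β=67.5, B=165.9. -9·67.5/165.9 = -3.6618 → s = 5.3382

θ=174.6°: 10.7491
θ=211°: 8.0832
θ=261.6°: 5.3382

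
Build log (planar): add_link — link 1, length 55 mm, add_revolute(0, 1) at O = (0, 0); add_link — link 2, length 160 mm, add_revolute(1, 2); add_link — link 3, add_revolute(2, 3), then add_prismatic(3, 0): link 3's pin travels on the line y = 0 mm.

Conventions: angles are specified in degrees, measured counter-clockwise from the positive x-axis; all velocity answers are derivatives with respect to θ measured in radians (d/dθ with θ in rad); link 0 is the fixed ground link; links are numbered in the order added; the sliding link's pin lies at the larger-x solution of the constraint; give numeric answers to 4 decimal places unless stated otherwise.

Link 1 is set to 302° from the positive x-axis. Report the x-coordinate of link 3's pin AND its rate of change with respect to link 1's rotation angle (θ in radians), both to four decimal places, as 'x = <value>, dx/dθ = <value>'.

geometry: r = 55 mm, L = 160 mm, e = 0 mm
crank pin P = (r cos θ, r sin θ) = (29.145560, -46.642645)
h = r sin θ − e = -46.642645 − 0 = -46.642645
x = r cos θ + √(L² − h²) = 29.145560 + 153.050526 = 182.196086
dx/dθ = −r sin θ − h·r cos θ/√(L² − h²) (θ in radians; h = -46.642645) = 55.524849

x = 182.1961, dx/dθ = 55.5248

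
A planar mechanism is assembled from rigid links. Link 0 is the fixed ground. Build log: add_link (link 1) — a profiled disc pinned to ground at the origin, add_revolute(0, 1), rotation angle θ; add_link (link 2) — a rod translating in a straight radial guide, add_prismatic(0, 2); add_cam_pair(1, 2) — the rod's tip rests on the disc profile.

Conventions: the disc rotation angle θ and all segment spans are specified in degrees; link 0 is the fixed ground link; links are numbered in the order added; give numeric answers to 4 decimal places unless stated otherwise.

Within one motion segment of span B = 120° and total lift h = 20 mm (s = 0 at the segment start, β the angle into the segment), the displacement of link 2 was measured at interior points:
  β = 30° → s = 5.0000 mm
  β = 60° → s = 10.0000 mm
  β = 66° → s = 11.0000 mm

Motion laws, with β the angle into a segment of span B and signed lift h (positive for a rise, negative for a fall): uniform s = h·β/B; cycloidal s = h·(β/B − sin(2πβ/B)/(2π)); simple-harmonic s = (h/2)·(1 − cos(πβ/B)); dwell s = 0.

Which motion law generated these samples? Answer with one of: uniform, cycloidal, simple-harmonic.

candidates at β/B = r: uniform s = h·r (linear in β); cycloidal s = h·(r − sin(2πr)/(2π)); simple-harmonic s = (h/2)(1 − cos(πr))
β=30°: printed 5.0000 | uniform 5.0000, cycloidal 1.8169, simple-harmonic 2.9289
β=60°: printed 10.0000 | uniform 10.0000, cycloidal 10.0000, simple-harmonic 10.0000
β=66°: printed 11.0000 | uniform 11.0000, cycloidal 11.9836, simple-harmonic 11.5643
only one law matches every sample → uniform

uniform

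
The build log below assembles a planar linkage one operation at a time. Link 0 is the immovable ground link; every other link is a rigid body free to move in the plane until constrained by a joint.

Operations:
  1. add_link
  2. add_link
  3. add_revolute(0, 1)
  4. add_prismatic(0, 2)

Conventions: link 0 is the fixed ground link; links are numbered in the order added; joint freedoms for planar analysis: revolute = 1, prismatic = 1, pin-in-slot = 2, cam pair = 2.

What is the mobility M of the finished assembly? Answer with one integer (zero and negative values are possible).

ground; <1,0,0>
#1 <2,0,0>
#2 <3,0,0>
R:0↔1 J1 <3,1,0>
P:0↔2 J1 <3,2,0>
3×2 − 2×2 − 1×0 = 2

M = 2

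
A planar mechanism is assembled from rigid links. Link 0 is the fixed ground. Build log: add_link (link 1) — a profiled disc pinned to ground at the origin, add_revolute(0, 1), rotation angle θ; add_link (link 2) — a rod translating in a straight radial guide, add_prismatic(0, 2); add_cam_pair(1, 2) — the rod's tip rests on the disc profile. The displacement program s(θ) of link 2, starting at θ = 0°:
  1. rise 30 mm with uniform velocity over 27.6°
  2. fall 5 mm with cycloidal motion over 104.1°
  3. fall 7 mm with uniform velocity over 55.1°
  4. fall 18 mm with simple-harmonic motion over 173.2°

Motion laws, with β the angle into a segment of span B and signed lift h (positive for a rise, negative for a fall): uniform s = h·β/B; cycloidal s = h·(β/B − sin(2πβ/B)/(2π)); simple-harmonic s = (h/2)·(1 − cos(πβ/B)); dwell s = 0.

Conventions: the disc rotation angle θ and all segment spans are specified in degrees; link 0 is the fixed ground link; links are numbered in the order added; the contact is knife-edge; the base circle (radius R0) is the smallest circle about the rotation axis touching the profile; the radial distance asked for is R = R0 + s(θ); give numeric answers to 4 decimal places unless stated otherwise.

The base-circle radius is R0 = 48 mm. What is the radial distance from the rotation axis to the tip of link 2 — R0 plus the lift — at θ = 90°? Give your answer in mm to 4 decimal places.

seg 1 [0°–27.6°] uniform, h=30: full span → s += 30 → s = 30.0000
seg 2 [27.6°–131.7°] cycloidal, h=-5: θ=90° here. β=62.4, B=104.1. -5·(0.5994 − sin(2π·0.5994)/(2π)) = -3.4625 → s = 26.5375
R = R0 + s = 48 + 26.5375 = 74.5375

74.5375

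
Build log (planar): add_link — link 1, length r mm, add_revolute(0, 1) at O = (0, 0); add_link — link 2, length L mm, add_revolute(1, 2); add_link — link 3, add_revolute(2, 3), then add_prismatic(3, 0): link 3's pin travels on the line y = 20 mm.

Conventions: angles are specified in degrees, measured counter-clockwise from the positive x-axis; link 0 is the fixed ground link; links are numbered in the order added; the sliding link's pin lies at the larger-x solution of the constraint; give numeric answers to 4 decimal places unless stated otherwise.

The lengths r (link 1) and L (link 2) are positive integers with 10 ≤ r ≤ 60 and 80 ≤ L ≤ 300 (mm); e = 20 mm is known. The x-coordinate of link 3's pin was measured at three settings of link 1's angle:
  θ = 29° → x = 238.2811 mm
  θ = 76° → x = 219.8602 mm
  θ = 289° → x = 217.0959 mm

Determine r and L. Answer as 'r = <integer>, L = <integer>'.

constraint per measurement: (x − r cos θ)² + (r sin θ − e)² = L²
subtracting the θ₁ and θ₂ equations cancels the r² and L² terms:
r = (x₁² − x₂²) / (2[(x₁cos θ₁ + e sin θ₁) − (x₂cos θ₂ + e sin θ₂)]) = 29.0000 → r = 29
L² = (x₁ − r cos θ₁)² + (r sin θ₁ − e)² = 45368.9934 → L = 213.0000 → L = 213
check at θ₃=289°: x = 217.0959 (printed 217.0959) ✓

r = 29, L = 213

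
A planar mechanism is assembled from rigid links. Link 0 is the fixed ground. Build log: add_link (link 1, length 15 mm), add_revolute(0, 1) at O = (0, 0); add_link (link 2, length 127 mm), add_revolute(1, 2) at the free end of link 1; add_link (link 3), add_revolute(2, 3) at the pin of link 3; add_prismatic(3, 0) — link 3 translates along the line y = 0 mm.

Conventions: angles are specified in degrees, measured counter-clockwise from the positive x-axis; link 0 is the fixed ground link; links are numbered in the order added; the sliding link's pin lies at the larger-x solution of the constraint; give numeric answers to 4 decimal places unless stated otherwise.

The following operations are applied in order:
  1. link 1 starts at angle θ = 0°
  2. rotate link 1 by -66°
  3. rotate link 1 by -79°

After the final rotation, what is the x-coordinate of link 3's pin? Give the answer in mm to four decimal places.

geometry: r = 15 mm, L = 127 mm, e = 0 mm; θ starts at 0°
rotate link 1 by -66°: θ ← 0° -66° = -66°
rotate link 1 by -79°: θ ← -66° -79° = -145°
crank pin P = (r cos θ, r sin θ) = (-12.287281, -8.603647)
h = r sin θ − e = -8.603647 − 0 = -8.603647
x = r cos θ + √(L² − h²) = -12.287281 + 126.708237 = 114.420956

114.4210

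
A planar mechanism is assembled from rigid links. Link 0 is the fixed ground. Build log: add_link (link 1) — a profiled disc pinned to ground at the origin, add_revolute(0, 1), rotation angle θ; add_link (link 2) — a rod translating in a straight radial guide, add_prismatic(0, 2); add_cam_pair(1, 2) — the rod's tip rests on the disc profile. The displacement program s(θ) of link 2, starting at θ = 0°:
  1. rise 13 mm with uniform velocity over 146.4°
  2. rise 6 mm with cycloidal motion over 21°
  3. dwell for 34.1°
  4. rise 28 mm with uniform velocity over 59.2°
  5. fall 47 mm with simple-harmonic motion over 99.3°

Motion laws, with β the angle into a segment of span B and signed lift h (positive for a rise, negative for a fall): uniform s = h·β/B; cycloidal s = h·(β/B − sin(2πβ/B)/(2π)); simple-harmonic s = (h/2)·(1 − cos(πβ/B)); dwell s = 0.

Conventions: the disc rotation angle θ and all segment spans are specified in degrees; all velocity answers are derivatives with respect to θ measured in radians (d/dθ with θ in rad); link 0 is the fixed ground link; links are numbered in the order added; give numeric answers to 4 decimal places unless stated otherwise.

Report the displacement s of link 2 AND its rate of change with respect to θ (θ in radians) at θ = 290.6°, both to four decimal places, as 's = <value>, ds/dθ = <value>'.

seg 1 [0°–146.4°] uniform, h=13: full span → s += 13 → s = 13.0000
seg 2 [146.4°–167.4°] cycloidal, h=6: full span → s += 6 → s = 19.0000
seg 3 [167.4°–201.5°] dwell: s stays 19.0000
seg 4 [201.5°–260.7°] uniform, h=28: full span → s += 28 → s = 47.0000
seg 5 [260.7°–360°] simple-harmonic, h=-47: θ=290.6° here. β=29.9, B=99.3. -47/2·(1 − cos(π·0.3011)) = -9.7533 → s = 37.2467
velocity in seg [260.7°–360°] (simple-harmonic), θ in radians: β = 29.9° = 0.5219 rad, B = 99.3° = 1.7331 rad; ds/dθ = (πh/(2B)) sin(πβ/B) = (π·(-47)/(2·1.7331)) sin(π·0.3011) = -34.549586 mm/rad

s = 37.2467, ds/dθ = -34.5496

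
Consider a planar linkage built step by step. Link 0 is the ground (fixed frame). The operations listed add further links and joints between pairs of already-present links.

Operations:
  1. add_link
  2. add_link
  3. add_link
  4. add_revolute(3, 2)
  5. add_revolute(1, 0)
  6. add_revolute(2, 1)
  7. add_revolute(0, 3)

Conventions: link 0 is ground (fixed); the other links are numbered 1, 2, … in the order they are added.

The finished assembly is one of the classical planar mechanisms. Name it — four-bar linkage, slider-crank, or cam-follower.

links: 4 (incl. ground); joints: 4 revolute, 0 prismatic, 0 higher (cam) pair, forming one closed loop
4 links in a single 4R loop → four-bar linkage

four-bar linkage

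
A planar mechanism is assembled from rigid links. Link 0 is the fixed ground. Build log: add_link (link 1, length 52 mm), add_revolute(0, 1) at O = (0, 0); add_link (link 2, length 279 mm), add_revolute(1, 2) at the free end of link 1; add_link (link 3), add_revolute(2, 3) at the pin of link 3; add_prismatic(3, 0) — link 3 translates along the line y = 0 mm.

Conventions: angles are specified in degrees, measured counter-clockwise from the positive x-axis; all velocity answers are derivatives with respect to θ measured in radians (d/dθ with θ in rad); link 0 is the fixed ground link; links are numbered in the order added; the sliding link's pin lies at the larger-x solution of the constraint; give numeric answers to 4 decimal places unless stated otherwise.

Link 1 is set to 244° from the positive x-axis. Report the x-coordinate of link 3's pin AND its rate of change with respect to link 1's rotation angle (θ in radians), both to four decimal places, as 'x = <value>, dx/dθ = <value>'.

geometry: r = 52 mm, L = 279 mm, e = 0 mm
crank pin P = (r cos θ, r sin θ) = (-22.795300, -46.737290)
h = r sin θ − e = -46.737290 − 0 = -46.737290
x = r cos θ + √(L² − h²) = -22.795300 + 275.057495 = 252.262196
dx/dθ = −r sin θ − h·r cos θ/√(L² − h²) (θ in radians; h = -46.737290) = 42.863953

x = 252.2622, dx/dθ = 42.8640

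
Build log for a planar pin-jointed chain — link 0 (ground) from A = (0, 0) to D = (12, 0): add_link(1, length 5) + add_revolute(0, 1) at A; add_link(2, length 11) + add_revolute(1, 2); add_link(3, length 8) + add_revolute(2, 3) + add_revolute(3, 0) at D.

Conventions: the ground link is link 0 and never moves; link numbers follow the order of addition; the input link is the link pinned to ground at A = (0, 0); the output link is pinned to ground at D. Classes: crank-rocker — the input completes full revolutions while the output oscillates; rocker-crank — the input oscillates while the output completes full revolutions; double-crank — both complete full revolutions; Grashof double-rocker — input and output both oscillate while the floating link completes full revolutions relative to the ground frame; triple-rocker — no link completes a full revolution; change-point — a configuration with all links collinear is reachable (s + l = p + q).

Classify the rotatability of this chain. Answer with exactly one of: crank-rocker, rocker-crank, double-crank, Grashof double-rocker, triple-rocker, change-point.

lengths: ground=12, input=5, coupler=11, output=8
sorted: s=5 (shortest), l=12 (longest), p+q=19
s + l = 17 vs p + q = 19
s + l < p + q (Grashof) with shortest = input link → crank-rocker

crank-rocker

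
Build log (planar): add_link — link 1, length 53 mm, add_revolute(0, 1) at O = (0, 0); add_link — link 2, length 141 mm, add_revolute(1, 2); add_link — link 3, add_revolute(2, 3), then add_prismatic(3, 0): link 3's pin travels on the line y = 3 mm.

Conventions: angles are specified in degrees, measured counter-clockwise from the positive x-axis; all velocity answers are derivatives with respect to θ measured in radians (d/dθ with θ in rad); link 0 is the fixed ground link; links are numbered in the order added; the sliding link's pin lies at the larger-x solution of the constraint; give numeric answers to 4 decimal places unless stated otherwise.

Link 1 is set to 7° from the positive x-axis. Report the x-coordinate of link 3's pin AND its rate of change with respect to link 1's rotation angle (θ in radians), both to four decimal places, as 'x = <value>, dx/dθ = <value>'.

geometry: r = 53 mm, L = 141 mm, e = 3 mm
crank pin P = (r cos θ, r sin θ) = (52.604946, 6.459075)
h = r sin θ − e = 6.459075 − 3 = 3.459075
x = r cos θ + √(L² − h²) = 52.604946 + 140.957564 = 193.562510
dx/dθ = −r sin θ − h·r cos θ/√(L² − h²) (θ in radians; h = 3.459075) = -7.749992

x = 193.5625, dx/dθ = -7.7500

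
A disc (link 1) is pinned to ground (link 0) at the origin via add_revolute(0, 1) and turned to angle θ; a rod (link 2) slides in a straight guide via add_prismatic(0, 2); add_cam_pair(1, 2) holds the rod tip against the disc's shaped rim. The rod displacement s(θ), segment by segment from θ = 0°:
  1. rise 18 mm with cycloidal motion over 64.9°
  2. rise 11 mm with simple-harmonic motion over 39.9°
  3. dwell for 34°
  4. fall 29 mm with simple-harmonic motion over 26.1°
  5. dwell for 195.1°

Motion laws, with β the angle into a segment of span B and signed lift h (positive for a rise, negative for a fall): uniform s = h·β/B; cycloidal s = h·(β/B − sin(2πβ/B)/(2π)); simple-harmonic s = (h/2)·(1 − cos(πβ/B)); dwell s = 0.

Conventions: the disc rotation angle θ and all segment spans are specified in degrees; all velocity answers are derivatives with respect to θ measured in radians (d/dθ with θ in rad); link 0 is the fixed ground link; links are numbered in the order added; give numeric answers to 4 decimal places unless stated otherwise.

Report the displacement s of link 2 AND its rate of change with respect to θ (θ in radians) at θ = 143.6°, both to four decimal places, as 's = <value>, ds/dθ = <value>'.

segment 1 (0° to 64.9°, cycloidal, h = 18) is passed completely: s = 0.0000 + (18) = 18.0000
segment 2 (64.9° to 104.8°, simple-harmonic, h = 11) is passed completely: s = 18.0000 + (11) = 29.0000
segment 3 (104.8° to 138.8°, dwell): s unchanged at 29.0000
θ = 143.6° falls in segment 4 (138.8° to 164.9°, simple-harmonic, h = -29): β = 143.6 − 138.8 = 4.8°, B = 26.1°; Δs = -29/2·(1 − cos(π·0.1839)) = -2.3536; s = 29.0000 − 2.3536 = 26.6464
velocity in seg [138.8°–164.9°] (simple-harmonic), θ in radians: β = 4.8° = 0.0838 rad, B = 26.1° = 0.4555 rad; ds/dθ = (πh/(2B)) sin(πβ/B) = (π·(-29)/(2·0.4555)) sin(π·0.1839) = -54.615238 mm/rad

s = 26.6464, ds/dθ = -54.6152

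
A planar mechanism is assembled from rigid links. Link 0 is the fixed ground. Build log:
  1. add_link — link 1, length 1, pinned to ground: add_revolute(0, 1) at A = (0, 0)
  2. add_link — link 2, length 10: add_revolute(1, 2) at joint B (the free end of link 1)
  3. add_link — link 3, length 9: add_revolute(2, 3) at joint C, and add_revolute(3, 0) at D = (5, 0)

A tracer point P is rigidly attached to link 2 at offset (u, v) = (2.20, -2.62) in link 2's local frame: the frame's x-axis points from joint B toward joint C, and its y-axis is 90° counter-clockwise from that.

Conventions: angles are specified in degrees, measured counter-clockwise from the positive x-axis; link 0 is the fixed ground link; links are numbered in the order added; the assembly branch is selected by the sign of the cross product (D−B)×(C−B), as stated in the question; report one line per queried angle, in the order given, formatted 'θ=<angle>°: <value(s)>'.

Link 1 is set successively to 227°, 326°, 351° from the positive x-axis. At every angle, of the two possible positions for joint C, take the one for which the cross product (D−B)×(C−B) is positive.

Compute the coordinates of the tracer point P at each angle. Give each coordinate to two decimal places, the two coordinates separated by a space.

A=(0,0), D=(5.00,0)
θ=227°: B = A + 1.00·(cos227°, sin227°) = (-0.6820, -0.7314)
θ=227°: |BD| = 5.7289
θ=227°: circle(B,10.00) ∩ circle(D,9.00): a=4.5227, h=8.9188
θ=227°:   candidates: C₊=(2.6651,8.6919) cross=51.095; C₋=(4.9423,-8.9998) cross=-51.095
θ=227°:   branch + wants cross > 0 → take C=(2.6651,8.6919) (cross=51.095)
θ=227°: ex = (C−B)/|BC| = (0.3347,0.9423); ey = (-0.9423,0.3347)
θ=227°: P = B + 2.20·ex + -2.62·ey = (2.5232,0.4648)
θ=326°: B = A + 1.00·(cos326°, sin326°) = (0.8290, -0.5592)
θ=326°: |BD| = 4.2083
θ=326°: circle(B,10.00) ∩ circle(D,9.00): a=4.3616, h=8.9987
θ=326°:   candidates: C₊=(3.9562,8.9393) cross=37.869; C₋=(6.3477,-8.8985) cross=-37.869
θ=326°:   branch + wants cross > 0 → take C=(3.9562,8.9393) (cross=37.869)
θ=326°: ex = (C−B)/|BC| = (0.3127,0.9498); ey = (-0.9498,0.3127)
θ=326°: P = B + 2.20·ex + -2.62·ey = (4.0056,0.7111)
θ=351°: B = A + 1.00·(cos351°, sin351°) = (0.9877, -0.1564)
θ=351°: |BD| = 4.0154
θ=351°: circle(B,10.00) ∩ circle(D,9.00): a=4.3736, h=8.9929
θ=351°:   candidates: C₊=(5.0076,9.0000) cross=36.110; C₋=(5.7083,-8.9721) cross=-36.110
θ=351°:   branch + wants cross > 0 → take C=(5.0076,9.0000) (cross=36.110)
θ=351°: ex = (C−B)/|BC| = (0.4020,0.9156); ey = (-0.9156,0.4020)
θ=351°: P = B + 2.20·ex + -2.62·ey = (4.2711,0.8048)

θ=227°: 2.52 0.46
θ=326°: 4.01 0.71
θ=351°: 4.27 0.80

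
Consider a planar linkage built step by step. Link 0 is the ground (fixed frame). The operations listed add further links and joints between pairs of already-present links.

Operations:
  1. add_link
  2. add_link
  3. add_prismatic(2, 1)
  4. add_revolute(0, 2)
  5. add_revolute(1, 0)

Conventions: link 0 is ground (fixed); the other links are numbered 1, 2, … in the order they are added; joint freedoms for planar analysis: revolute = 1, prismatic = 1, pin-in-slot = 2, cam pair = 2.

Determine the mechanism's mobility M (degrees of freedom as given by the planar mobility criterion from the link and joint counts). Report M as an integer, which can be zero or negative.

L=1 J1=0 J2=0
add link → L=2 J1=0 J2=0
add link → L=3 J1=0 J2=0
P@2,1 dof=1 J1 → L=3 J1=1 J2=0
R@0,2 dof=1 J1 → L=3 J1=2 J2=0
R@1,0 dof=1 J1 → L=3 J1=3 J2=0
M=3(L−1)−2J1−J2=3·2−2·3−0=0

M = 0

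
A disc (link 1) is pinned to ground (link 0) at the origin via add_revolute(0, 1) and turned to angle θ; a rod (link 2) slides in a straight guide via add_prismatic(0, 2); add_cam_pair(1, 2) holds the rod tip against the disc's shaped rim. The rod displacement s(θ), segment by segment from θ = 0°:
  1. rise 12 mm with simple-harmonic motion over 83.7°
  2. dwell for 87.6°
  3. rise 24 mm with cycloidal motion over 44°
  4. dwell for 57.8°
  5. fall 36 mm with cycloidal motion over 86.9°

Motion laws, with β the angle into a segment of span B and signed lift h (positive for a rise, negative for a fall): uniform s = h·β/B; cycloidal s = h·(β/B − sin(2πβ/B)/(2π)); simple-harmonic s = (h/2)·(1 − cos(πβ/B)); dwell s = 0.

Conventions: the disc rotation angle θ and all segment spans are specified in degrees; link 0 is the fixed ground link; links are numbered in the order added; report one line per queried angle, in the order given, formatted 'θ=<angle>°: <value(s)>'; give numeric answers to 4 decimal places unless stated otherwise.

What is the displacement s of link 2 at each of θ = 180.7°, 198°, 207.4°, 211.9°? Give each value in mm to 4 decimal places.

segment 1 (0° to 83.7°, simple-harmonic, h = 12) is passed completely: s = 0.0000 + (12) = 12.0000
segment 2 (83.7° to 171.3°, dwell): s unchanged at 12.0000
θ = 180.7° falls in segment 3 (171.3° to 215.3°, cycloidal, h = 24): β = 180.7 − 171.3 = 9.4°, B = 44°; Δs = 24·(0.2136 − sin(2π·0.2136)/(2π)) = 1.4068; s = 12.0000 + 1.4068 = 13.4068
θ = 198° falls in segment 3 (171.3° to 215.3°, cycloidal, h = 24): β = 198 − 171.3 = 26.7°, B = 44°; Δs = 24·(0.6068 − sin(2π·0.6068)/(2π)) = 16.9391; s = 12.0000 + 16.9391 = 28.9391
θ = 207.4° falls in segment 3 (171.3° to 215.3°, cycloidal, h = 24): β = 207.4 − 171.3 = 36.1°, B = 44°; Δs = 24·(0.8205 − sin(2π·0.8205)/(2π)) = 23.1424; s = 12.0000 + 23.1424 = 35.1424
θ = 211.9° falls in segment 3 (171.3° to 215.3°, cycloidal, h = 24): β = 211.9 − 171.3 = 40.6°, B = 44°; Δs = 24·(0.9227 − sin(2π·0.9227)/(2π)) = 23.9280; s = 12.0000 + 23.9280 = 35.9280

θ=180.7°: 13.4068
θ=198°: 28.9391
θ=207.4°: 35.1424
θ=211.9°: 35.9280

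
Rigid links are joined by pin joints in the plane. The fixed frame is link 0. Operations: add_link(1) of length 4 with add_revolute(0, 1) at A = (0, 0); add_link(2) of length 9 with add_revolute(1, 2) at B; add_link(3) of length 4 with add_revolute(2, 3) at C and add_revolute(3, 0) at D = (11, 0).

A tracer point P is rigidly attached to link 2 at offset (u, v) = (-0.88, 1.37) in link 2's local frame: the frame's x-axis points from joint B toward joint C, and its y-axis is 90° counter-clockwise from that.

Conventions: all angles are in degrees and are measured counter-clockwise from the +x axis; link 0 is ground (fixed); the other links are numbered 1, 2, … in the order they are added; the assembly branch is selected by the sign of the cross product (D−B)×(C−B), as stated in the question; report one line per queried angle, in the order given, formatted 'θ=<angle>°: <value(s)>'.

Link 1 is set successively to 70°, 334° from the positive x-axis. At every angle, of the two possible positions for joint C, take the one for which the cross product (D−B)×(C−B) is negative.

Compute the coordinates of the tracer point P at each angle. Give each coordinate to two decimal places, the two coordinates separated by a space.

A=(0,0), D=(11.00,0)
θ=70°: B = A + 4.00·(cos70°, sin70°) = (1.3681, 3.7588)
θ=70°: |BD| = 10.3394
θ=70°: circle(B,9.00) ∩ circle(D,4.00): a=8.3130, h=3.4488
θ=70°:   candidates: C₊=(10.3661,3.9494) cross=35.658; C₋=(7.8585,-2.4761) cross=-35.658
θ=70°:   branch - wants cross < 0 → take C=(7.8585,-2.4761) (cross=-35.658)
θ=70°: ex = (C−B)/|BC| = (0.7212,-0.6928); ey = (0.6928,0.7212)
θ=70°: P = B + -0.88·ex + 1.37·ey = (1.6825,5.3564)
θ=334°: B = A + 4.00·(cos334°, sin334°) = (3.5952, -1.7535)
θ=334°: |BD| = 7.6096
θ=334°: circle(B,9.00) ∩ circle(D,4.00): a=8.0757, h=3.9727
θ=334°:   candidates: C₊=(10.5381,3.9732) cross=30.231; C₋=(12.3690,-3.7584) cross=-30.231
θ=334°:   branch - wants cross < 0 → take C=(12.3690,-3.7584) (cross=-30.231)
θ=334°: ex = (C−B)/|BC| = (0.9749,-0.2228); ey = (0.2228,0.9749)
θ=334°: P = B + -0.88·ex + 1.37·ey = (3.0425,-0.2219)

θ=70°: 1.68 5.36
θ=334°: 3.04 -0.22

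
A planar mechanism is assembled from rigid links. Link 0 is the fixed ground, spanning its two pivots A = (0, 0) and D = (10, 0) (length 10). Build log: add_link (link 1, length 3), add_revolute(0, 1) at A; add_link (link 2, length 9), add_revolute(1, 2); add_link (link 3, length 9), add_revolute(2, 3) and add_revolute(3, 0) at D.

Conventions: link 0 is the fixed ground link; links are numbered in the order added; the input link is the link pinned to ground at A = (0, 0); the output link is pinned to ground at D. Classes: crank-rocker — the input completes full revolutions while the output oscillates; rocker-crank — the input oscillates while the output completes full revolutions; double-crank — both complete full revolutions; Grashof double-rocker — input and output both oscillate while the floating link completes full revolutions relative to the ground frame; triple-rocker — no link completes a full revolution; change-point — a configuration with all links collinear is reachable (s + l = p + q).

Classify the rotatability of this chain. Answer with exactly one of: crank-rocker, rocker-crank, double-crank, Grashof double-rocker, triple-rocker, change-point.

lengths: ground=10, input=3, coupler=9, output=9
sorted: s=3 (shortest), l=10 (longest), p+q=18
s + l = 13 vs p + q = 18
s + l < p + q (Grashof) with shortest = input link → crank-rocker

crank-rocker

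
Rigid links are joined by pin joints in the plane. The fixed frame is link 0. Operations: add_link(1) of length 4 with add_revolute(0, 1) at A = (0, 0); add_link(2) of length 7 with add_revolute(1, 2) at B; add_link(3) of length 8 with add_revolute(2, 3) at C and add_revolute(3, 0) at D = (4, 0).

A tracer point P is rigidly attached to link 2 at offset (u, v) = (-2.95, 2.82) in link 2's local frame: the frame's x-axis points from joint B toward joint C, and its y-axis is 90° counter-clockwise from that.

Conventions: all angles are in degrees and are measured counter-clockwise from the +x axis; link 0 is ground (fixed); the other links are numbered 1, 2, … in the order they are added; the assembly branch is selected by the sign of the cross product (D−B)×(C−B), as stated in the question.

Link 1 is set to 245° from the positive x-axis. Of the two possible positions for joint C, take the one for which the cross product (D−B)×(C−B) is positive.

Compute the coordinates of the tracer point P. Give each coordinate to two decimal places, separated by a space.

A=(0,0), D=(4.00,0)
B = A + 4.00·(cos245°, sin245°) = (-1.6905, -3.6252)
|BD| = 6.7471
circle(B,7.00) ∩ circle(D,8.00): a=2.2620, h=6.6245
  candidates: C₊=(-3.3421,3.1771) cross=44.696; C₋=(3.7766,-7.9969) cross=-44.696
  branch + wants cross > 0 → take C=(-3.3421,3.1771) (cross=44.696)
ex = (C−B)/|BC| = (-0.2359,0.9718); ey = (-0.9718,-0.2359)
P = B + -2.95·ex + 2.82·ey = (-3.7348,-7.1573)

-3.73 -7.16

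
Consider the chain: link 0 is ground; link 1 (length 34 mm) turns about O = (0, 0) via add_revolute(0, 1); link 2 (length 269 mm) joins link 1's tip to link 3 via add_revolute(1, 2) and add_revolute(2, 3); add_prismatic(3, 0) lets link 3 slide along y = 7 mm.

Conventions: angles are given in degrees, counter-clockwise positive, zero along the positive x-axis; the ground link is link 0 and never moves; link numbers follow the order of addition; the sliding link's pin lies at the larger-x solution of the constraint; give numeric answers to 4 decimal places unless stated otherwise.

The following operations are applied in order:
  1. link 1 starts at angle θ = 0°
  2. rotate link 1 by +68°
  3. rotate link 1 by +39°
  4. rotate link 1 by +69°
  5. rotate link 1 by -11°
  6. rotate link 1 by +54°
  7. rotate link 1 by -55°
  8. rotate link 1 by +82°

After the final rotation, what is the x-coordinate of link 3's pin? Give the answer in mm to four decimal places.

geometry: r = 34 mm, L = 269 mm, e = 7 mm; θ starts at 0°
rotate link 1 by +68°: θ ← 0° +68° = 68°
rotate link 1 by +39°: θ ← 68° +39° = 107°
rotate link 1 by +69°: θ ← 107° +69° = 176°
rotate link 1 by -11°: θ ← 176° -11° = 165°
rotate link 1 by +54°: θ ← 165° +54° = 219°
rotate link 1 by -55°: θ ← 219° -55° = 164°
rotate link 1 by +82°: θ ← 164° +82° = 246°
crank pin P = (r cos θ, r sin θ) = (-13.829046, -31.060546)
h = r sin θ − e = -31.060546 − 7 = -38.060546
x = r cos θ + √(L² − h²) = -13.829046 + 266.293813 = 252.464767

252.4648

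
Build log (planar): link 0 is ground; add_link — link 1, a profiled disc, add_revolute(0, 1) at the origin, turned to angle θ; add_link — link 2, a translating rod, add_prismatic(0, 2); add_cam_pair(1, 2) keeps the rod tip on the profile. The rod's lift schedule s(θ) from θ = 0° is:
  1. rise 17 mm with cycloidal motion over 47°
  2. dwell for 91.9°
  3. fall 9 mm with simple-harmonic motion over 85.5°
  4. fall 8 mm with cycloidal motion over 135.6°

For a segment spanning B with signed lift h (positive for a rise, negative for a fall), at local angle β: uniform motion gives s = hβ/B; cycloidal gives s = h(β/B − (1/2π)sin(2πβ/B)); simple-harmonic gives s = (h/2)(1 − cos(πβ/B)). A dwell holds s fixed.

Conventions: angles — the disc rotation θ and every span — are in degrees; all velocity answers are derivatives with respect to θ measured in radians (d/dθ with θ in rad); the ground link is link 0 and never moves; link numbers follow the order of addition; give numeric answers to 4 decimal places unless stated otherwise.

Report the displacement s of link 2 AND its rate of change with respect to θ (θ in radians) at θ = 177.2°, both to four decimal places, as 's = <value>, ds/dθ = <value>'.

seg 1 [0°–47°] cycloidal, h=17: full span → s += 17 → s = 17.0000
seg 2 [47°–138.9°] dwell: s stays 17.0000
seg 3 [138.9°–224.4°] simple-harmonic, h=-9: θ=177.2° here. β=38.3, B=85.5. -9/2·(1 − cos(π·0.4480)) = -3.7675 → s = 13.2325
velocity in seg [138.9°–224.4°] (simple-harmonic), θ in radians: β = 38.3° = 0.6685 rad, B = 85.5° = 1.4923 rad; ds/dθ = (πh/(2B)) sin(πβ/B) = (π·(-9)/(2·1.4923)) sin(π·0.4480) = -9.347324 mm/rad

s = 13.2325, ds/dθ = -9.3473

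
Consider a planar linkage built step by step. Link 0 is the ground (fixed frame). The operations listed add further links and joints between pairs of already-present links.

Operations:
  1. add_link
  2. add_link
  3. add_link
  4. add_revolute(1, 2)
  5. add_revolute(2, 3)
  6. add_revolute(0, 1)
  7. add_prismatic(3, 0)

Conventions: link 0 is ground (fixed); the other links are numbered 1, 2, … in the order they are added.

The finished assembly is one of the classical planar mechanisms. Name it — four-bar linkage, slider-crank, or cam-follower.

links: 4 (incl. ground); joints: 3 revolute, 1 prismatic, 0 higher (cam) pair, forming one closed loop
4 links, 3 revolutes + 1 prismatic in one loop → slider-crank

slider-crank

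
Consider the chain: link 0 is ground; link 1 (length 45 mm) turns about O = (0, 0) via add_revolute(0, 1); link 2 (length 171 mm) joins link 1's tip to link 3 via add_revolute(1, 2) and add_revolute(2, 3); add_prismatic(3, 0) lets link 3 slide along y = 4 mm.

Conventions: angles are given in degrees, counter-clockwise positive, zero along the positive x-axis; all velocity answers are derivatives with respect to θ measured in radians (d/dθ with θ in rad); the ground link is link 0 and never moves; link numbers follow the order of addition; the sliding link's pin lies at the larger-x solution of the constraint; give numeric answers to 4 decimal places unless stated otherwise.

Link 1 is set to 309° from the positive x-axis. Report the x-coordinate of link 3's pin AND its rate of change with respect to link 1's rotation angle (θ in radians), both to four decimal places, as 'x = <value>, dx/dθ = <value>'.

geometry: r = 45 mm, L = 171 mm, e = 4 mm
crank pin P = (r cos θ, r sin θ) = (28.319418, -34.971568)
h = r sin θ − e = -34.971568 − 4 = -38.971568
x = r cos θ + √(L² − h²) = 28.319418 + 166.499901 = 194.819318
dx/dθ = −r sin θ − h·r cos θ/√(L² − h²) (θ in radians; h = -38.971568) = 41.600113

x = 194.8193, dx/dθ = 41.6001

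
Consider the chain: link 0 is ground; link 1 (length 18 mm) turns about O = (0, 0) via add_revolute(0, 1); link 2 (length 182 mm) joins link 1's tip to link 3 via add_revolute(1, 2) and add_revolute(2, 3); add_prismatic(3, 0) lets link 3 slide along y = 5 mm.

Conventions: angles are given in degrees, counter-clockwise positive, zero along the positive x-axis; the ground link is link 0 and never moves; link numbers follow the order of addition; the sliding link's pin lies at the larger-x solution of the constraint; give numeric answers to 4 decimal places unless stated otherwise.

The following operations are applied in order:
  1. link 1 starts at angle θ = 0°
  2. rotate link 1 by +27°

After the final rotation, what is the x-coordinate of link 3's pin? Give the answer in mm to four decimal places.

geometry: r = 18 mm, L = 182 mm, e = 5 mm; θ starts at 0°
rotate link 1 by +27°: θ ← 0° +27° = 27°
crank pin P = (r cos θ, r sin θ) = (16.038117, 8.171829)
h = r sin θ − e = 8.171829 − 5 = 3.171829
x = r cos θ + √(L² − h²) = 16.038117 + 181.972359 = 198.010477

198.0105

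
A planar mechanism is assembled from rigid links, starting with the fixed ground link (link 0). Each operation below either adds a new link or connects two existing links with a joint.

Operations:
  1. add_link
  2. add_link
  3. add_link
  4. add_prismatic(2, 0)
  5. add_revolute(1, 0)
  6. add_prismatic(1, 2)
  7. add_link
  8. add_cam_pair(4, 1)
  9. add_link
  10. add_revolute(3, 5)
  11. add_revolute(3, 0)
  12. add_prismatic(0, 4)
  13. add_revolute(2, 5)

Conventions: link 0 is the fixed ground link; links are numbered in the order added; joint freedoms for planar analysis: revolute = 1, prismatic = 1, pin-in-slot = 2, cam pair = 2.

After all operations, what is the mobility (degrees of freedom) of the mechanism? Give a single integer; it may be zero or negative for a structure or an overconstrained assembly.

L=1 J1=0 J2=0
add link → L=2 J1=0 J2=0
add link → L=3 J1=0 J2=0
add link → L=4 J1=0 J2=0
P@2,0 dof=1 J1 → L=4 J1=1 J2=0
R@1,0 dof=1 J1 → L=4 J1=2 J2=0
P@1,2 dof=1 J1 → L=4 J1=3 J2=0
add link → L=5 J1=3 J2=0
C@4,1 dof=2 J2 → L=5 J1=3 J2=1
add link → L=6 J1=3 J2=1
R@3,5 dof=1 J1 → L=6 J1=4 J2=1
R@3,0 dof=1 J1 → L=6 J1=5 J2=1
P@0,4 dof=1 J1 → L=6 J1=6 J2=1
R@2,5 dof=1 J1 → L=6 J1=7 J2=1
M=3(L−1)−2J1−J2=3·5−2·7−1=0

M = 0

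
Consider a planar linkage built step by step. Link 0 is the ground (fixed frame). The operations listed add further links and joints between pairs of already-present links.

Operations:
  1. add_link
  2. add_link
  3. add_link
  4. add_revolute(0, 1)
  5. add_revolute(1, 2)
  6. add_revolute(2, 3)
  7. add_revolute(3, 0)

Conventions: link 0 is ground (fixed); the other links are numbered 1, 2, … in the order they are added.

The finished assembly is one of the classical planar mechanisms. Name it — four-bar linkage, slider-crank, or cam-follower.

links: 4 (incl. ground); joints: 4 revolute, 0 prismatic, 0 higher (cam) pair, forming one closed loop
4 links in a single 4R loop → four-bar linkage

four-bar linkage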